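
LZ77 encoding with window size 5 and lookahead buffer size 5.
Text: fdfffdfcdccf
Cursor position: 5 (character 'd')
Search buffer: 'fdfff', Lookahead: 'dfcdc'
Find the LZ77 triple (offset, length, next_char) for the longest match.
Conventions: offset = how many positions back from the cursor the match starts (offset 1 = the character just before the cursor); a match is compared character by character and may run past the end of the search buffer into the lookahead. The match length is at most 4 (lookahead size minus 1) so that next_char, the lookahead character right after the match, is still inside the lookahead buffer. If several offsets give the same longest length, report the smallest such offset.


Try each offset into the search buffer:
  offset=1 (pos 4, char 'f'): match length 0
  offset=2 (pos 3, char 'f'): match length 0
  offset=3 (pos 2, char 'f'): match length 0
  offset=4 (pos 1, char 'd'): match length 2
  offset=5 (pos 0, char 'f'): match length 0
Longest match has length 2 at offset 4.
next_char = character at position 5 + 2 = 7 -> 'c'

Best match: offset=4, length=2 (matching 'df' starting at position 1)
LZ77 triple: (4, 2, 'c')


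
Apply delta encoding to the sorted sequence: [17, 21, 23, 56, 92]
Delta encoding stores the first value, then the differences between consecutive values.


First value: 17
Deltas:
  21 - 17 = 4
  23 - 21 = 2
  56 - 23 = 33
  92 - 56 = 36


Delta encoded: [17, 4, 2, 33, 36]


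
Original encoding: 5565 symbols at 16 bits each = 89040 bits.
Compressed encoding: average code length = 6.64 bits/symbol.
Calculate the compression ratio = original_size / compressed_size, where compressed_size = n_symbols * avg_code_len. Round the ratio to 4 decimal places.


original_size = n_symbols * orig_bits = 5565 * 16 = 89040 bits
compressed_size = n_symbols * avg_code_len = 5565 * 6.64 = 36951.6 bits
ratio = original_size / compressed_size = 89040 / 36951.6 = 2.4096

Compression ratio = 2.4096


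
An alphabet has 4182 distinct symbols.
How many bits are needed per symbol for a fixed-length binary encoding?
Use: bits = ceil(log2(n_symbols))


log2(4182) = 12.03
Bracket: 2^12 = 4096 < 4182 <= 2^13 = 8192
So ceil(log2(4182)) = 13

bits = ceil(log2(4182)) = ceil(12.03) = 13 bits


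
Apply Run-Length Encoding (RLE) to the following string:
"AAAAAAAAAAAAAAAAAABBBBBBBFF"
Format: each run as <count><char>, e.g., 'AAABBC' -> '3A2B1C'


Scanning runs left to right:
  i=0: run of 'A' x 18 -> '18A'
  i=18: run of 'B' x 7 -> '7B'
  i=25: run of 'F' x 2 -> '2F'

RLE = 18A7B2F


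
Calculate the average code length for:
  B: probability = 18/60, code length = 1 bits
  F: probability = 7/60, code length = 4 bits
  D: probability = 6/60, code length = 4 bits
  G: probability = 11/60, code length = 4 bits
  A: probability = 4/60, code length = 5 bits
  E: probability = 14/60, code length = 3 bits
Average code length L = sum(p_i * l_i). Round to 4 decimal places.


Weighted contributions p_i * l_i:
  B: (18/60) * 1 = 18/60
  F: (7/60) * 4 = 28/60
  D: (6/60) * 4 = 24/60
  G: (11/60) * 4 = 44/60
  A: (4/60) * 5 = 20/60
  E: (14/60) * 3 = 42/60
Sum = (18 + 28 + 24 + 44 + 20 + 42)/60 = 176/60

L = 176/60 = 2.9333 bits/symbol


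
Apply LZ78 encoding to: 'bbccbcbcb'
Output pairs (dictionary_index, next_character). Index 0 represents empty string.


LZ78 encoding steps:
Dictionary: {0: ''}
Step 1: w='' (idx 0), next='b' -> output (0, 'b'), add 'b' as idx 1
Step 2: w='b' (idx 1), next='c' -> output (1, 'c'), add 'bc' as idx 2
Step 3: w='' (idx 0), next='c' -> output (0, 'c'), add 'c' as idx 3
Step 4: w='bc' (idx 2), next='b' -> output (2, 'b'), add 'bcb' as idx 4
Step 5: w='c' (idx 3), next='b' -> output (3, 'b'), add 'cb' as idx 5


Encoded: [(0, 'b'), (1, 'c'), (0, 'c'), (2, 'b'), (3, 'b')]


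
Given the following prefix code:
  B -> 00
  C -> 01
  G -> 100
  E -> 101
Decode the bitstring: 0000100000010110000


Decoding step by step:
Bits 00 -> B
Bits 00 -> B
Bits 100 -> G
Bits 00 -> B
Bits 00 -> B
Bits 101 -> E
Bits 100 -> G
Bits 00 -> B


Decoded message: BBGBBEGB


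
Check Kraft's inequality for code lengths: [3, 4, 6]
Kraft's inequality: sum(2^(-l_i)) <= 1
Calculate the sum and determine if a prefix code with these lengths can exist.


Sum = 2^(-3) + 2^(-4) + 2^(-6)
    = 0.125 + 0.0625 + 0.015625
    = 13/64 = 0.203125
Since 0.203125 <= 1, Kraft's inequality IS satisfied.
A prefix code with these lengths CAN exist.

Kraft sum = 0.203125. Satisfied.


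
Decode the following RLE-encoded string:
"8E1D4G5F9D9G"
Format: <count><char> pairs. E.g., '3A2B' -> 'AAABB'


Expanding each <count><char> pair:
  8E -> 'EEEEEEEE'
  1D -> 'D'
  4G -> 'GGGG'
  5F -> 'FFFFF'
  9D -> 'DDDDDDDDD'
  9G -> 'GGGGGGGGG'

Decoded = EEEEEEEEDGGGGFFFFFDDDDDDDDDGGGGGGGGG


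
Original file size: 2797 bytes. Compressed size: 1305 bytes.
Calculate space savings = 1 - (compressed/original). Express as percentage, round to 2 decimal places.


ratio = compressed/original = 1305/2797 = 0.466571
savings = 1 - ratio = 1 - 0.466571 = 0.533429
as a percentage: 0.533429 * 100 = 53.34%

Space savings = 1 - 1305/2797 = 53.34%


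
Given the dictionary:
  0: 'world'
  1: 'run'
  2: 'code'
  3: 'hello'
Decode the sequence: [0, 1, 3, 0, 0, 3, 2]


Look up each index in the dictionary:
  0 -> 'world'
  1 -> 'run'
  3 -> 'hello'
  0 -> 'world'
  0 -> 'world'
  3 -> 'hello'
  2 -> 'code'

Decoded: "world run hello world world hello code"


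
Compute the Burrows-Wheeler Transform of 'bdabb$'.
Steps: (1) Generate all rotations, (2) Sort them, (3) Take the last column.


Rotations (sorted):
  0: $bdabb -> last char: b
  1: abb$bd -> last char: d
  2: b$bdab -> last char: b
  3: bb$bda -> last char: a
  4: bdabb$ -> last char: $
  5: dabb$b -> last char: b


BWT = bdba$b


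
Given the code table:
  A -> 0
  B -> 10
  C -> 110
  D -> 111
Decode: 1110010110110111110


Decoding:
111 -> D
0 -> A
0 -> A
10 -> B
110 -> C
110 -> C
111 -> D
110 -> C


Result: DAABCCDC


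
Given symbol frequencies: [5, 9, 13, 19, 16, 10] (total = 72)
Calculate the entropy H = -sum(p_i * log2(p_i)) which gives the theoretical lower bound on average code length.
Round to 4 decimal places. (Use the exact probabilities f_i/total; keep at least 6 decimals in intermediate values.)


Per-symbol terms -p_i * log2(p_i) with p_i = f_i/72:
  p = 5/72 = 0.069444: log2(p) = -3.847997, -p*log2(p) = 0.267222
  p = 9/72 = 0.125000: log2(p) = -3.000000, -p*log2(p) = 0.375000
  p = 13/72 = 0.180556: log2(p) = -2.469485, -p*log2(p) = 0.445879
  p = 19/72 = 0.263889: log2(p) = -1.921997, -p*log2(p) = 0.507194
  p = 16/72 = 0.222222: log2(p) = -2.169925, -p*log2(p) = 0.482206
  p = 10/72 = 0.138889: log2(p) = -2.847997, -p*log2(p) = 0.395555
H = 0.267222 + 0.375000 + 0.445879 + 0.507194 + 0.482206 + 0.395555 = 2.473056

H = 2.4731 bits/symbol


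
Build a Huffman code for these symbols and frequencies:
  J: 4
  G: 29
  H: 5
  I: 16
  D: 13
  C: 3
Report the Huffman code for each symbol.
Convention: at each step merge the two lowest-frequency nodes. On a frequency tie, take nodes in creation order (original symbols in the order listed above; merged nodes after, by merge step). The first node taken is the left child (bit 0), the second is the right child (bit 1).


Huffman tree construction:
Step 1: Merge C(3) + J(4) = 7
Step 2: Merge H(5) + (C+J)(7) = 12
Step 3: Merge (H+(C+J))(12) + D(13) = 25
Step 4: Merge I(16) + ((H+(C+J))+D)(25) = 41
Step 5: Merge G(29) + (I+((H+(C+J))+D))(41) = 70
Read each symbol's code off the tree from the root (left child = 0, right child = 1).

Codes:
  J: 11011 (length 5)
  G: 0 (length 1)
  H: 1100 (length 4)
  I: 10 (length 2)
  D: 111 (length 3)
  C: 11010 (length 5)
Average code length: 155/70 = 2.2143 bits/symbol


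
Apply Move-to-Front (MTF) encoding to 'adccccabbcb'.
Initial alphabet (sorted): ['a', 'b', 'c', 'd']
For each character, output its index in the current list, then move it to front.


MTF encoding:
'a': index 0 in ['a', 'b', 'c', 'd'] -> ['a', 'b', 'c', 'd']
'd': index 3 in ['a', 'b', 'c', 'd'] -> ['d', 'a', 'b', 'c']
'c': index 3 in ['d', 'a', 'b', 'c'] -> ['c', 'd', 'a', 'b']
'c': index 0 in ['c', 'd', 'a', 'b'] -> ['c', 'd', 'a', 'b']
'c': index 0 in ['c', 'd', 'a', 'b'] -> ['c', 'd', 'a', 'b']
'c': index 0 in ['c', 'd', 'a', 'b'] -> ['c', 'd', 'a', 'b']
'a': index 2 in ['c', 'd', 'a', 'b'] -> ['a', 'c', 'd', 'b']
'b': index 3 in ['a', 'c', 'd', 'b'] -> ['b', 'a', 'c', 'd']
'b': index 0 in ['b', 'a', 'c', 'd'] -> ['b', 'a', 'c', 'd']
'c': index 2 in ['b', 'a', 'c', 'd'] -> ['c', 'b', 'a', 'd']
'b': index 1 in ['c', 'b', 'a', 'd'] -> ['b', 'c', 'a', 'd']


Output: [0, 3, 3, 0, 0, 0, 2, 3, 0, 2, 1]


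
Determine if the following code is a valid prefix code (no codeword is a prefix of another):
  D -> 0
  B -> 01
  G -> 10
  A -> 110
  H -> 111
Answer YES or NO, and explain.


Checking each pair (does one codeword prefix another?):
  D='0' vs B='01': prefix -- VIOLATION

NO -- this is NOT a valid prefix code. D (0) is a prefix of B (01).


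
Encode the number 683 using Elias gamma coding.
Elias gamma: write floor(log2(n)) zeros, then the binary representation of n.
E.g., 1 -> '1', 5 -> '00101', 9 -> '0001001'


num_bits = floor(log2(683)) + 1 = 10
leading_zeros = num_bits - 1 = 9
binary(683) = 1010101011

Elias gamma(683) = '000000000' + '1010101011' = 0000000001010101011 (19 bits)


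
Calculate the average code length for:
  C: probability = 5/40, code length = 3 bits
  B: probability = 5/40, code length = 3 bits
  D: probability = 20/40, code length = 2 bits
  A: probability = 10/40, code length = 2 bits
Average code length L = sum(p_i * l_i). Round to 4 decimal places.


Weighted contributions p_i * l_i:
  C: (5/40) * 3 = 15/40
  B: (5/40) * 3 = 15/40
  D: (20/40) * 2 = 40/40
  A: (10/40) * 2 = 20/40
Sum = (15 + 15 + 40 + 20)/40 = 90/40

L = 90/40 = 2.2500 bits/symbol


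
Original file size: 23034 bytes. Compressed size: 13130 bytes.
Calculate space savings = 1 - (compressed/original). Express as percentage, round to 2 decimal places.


ratio = compressed/original = 13130/23034 = 0.570027
savings = 1 - ratio = 1 - 0.570027 = 0.429973
as a percentage: 0.429973 * 100 = 43.0%

Space savings = 1 - 13130/23034 = 43.0%


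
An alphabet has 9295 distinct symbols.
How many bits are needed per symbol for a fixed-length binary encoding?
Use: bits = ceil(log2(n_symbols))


log2(9295) = 13.1822
Bracket: 2^13 = 8192 < 9295 <= 2^14 = 16384
So ceil(log2(9295)) = 14

bits = ceil(log2(9295)) = ceil(13.1822) = 14 bits


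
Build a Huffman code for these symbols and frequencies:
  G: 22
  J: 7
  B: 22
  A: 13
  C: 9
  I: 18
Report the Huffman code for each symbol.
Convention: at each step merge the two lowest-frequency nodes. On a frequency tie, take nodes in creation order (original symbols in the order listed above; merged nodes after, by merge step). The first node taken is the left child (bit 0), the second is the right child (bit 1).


Huffman tree construction:
Step 1: Merge J(7) + C(9) = 16
Step 2: Merge A(13) + (J+C)(16) = 29
Step 3: Merge I(18) + G(22) = 40
Step 4: Merge B(22) + (A+(J+C))(29) = 51
Step 5: Merge (I+G)(40) + (B+(A+(J+C)))(51) = 91
Read each symbol's code off the tree from the root (left child = 0, right child = 1).

Codes:
  G: 01 (length 2)
  J: 1110 (length 4)
  B: 10 (length 2)
  A: 110 (length 3)
  C: 1111 (length 4)
  I: 00 (length 2)
Average code length: 227/91 = 2.4945 bits/symbol


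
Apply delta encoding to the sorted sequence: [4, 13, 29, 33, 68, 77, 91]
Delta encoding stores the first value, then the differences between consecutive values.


First value: 4
Deltas:
  13 - 4 = 9
  29 - 13 = 16
  33 - 29 = 4
  68 - 33 = 35
  77 - 68 = 9
  91 - 77 = 14


Delta encoded: [4, 9, 16, 4, 35, 9, 14]


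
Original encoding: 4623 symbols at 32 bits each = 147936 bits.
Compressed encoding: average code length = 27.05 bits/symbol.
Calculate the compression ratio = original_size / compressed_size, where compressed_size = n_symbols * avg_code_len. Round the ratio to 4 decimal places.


original_size = n_symbols * orig_bits = 4623 * 32 = 147936 bits
compressed_size = n_symbols * avg_code_len = 4623 * 27.05 = 125052.15 bits
ratio = original_size / compressed_size = 147936 / 125052.15 = 1.183

Compression ratio = 1.183


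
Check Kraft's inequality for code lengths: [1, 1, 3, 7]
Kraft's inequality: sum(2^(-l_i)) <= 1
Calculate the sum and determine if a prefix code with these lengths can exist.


Sum = 2^(-1) + 2^(-1) + 2^(-3) + 2^(-7)
    = 0.5 + 0.5 + 0.125 + 0.0078125
    = 145/128 = 1.1328125
Since 1.1328125 > 1, Kraft's inequality is NOT satisfied.
A prefix code with these lengths CANNOT exist.

Kraft sum = 1.1328125. Not satisfied.


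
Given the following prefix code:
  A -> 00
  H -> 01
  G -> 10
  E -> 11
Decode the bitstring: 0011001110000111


Decoding step by step:
Bits 00 -> A
Bits 11 -> E
Bits 00 -> A
Bits 11 -> E
Bits 10 -> G
Bits 00 -> A
Bits 01 -> H
Bits 11 -> E


Decoded message: AEAEGAHE


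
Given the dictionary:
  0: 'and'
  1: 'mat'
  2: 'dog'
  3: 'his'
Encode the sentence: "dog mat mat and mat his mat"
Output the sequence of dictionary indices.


Look up each word in the dictionary:
  'dog' -> 2
  'mat' -> 1
  'mat' -> 1
  'and' -> 0
  'mat' -> 1
  'his' -> 3
  'mat' -> 1

Encoded: [2, 1, 1, 0, 1, 3, 1]


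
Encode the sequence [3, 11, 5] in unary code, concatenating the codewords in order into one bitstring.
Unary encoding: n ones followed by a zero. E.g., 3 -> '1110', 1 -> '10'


Encode each number as n ones followed by a terminating 0:
  3 -> 1110 (4 bits)
  11 -> 111111111110 (12 bits)
  5 -> 111110 (6 bits)
Total length = 4 + 12 + 6 = 22 bits.

Unary([3, 11, 5]) = 1110111111111110111110 (22 bits)


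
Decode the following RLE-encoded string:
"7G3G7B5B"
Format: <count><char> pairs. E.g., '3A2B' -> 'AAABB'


Expanding each <count><char> pair:
  7G -> 'GGGGGGG'
  3G -> 'GGG'
  7B -> 'BBBBBBB'
  5B -> 'BBBBB'

Decoded = GGGGGGGGGGBBBBBBBBBBBB


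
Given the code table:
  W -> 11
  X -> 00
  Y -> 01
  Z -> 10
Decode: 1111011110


Decoding:
11 -> W
11 -> W
01 -> Y
11 -> W
10 -> Z


Result: WWYWZ


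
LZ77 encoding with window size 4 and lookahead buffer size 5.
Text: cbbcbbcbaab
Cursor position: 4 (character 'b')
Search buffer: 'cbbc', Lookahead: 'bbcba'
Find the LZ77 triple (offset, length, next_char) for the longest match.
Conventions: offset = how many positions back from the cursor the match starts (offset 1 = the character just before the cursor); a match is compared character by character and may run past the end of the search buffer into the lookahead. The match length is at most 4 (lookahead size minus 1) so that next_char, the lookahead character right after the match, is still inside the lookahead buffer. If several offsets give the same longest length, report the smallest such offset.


Try each offset into the search buffer:
  offset=1 (pos 3, char 'c'): match length 0
  offset=2 (pos 2, char 'b'): match length 1
  offset=3 (pos 1, char 'b'): match length 4
  offset=4 (pos 0, char 'c'): match length 0
Longest match has length 4 at offset 3.
next_char = character at position 4 + 4 = 8 -> 'a'

Best match: offset=3, length=4 (matching 'bbcb' starting at position 1)
LZ77 triple: (3, 4, 'a')


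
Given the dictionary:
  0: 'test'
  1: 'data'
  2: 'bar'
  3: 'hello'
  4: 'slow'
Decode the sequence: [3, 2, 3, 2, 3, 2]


Look up each index in the dictionary:
  3 -> 'hello'
  2 -> 'bar'
  3 -> 'hello'
  2 -> 'bar'
  3 -> 'hello'
  2 -> 'bar'

Decoded: "hello bar hello bar hello bar"


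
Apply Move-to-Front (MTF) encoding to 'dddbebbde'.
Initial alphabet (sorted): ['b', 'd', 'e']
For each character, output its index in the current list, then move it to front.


MTF encoding:
'd': index 1 in ['b', 'd', 'e'] -> ['d', 'b', 'e']
'd': index 0 in ['d', 'b', 'e'] -> ['d', 'b', 'e']
'd': index 0 in ['d', 'b', 'e'] -> ['d', 'b', 'e']
'b': index 1 in ['d', 'b', 'e'] -> ['b', 'd', 'e']
'e': index 2 in ['b', 'd', 'e'] -> ['e', 'b', 'd']
'b': index 1 in ['e', 'b', 'd'] -> ['b', 'e', 'd']
'b': index 0 in ['b', 'e', 'd'] -> ['b', 'e', 'd']
'd': index 2 in ['b', 'e', 'd'] -> ['d', 'b', 'e']
'e': index 2 in ['d', 'b', 'e'] -> ['e', 'd', 'b']


Output: [1, 0, 0, 1, 2, 1, 0, 2, 2]


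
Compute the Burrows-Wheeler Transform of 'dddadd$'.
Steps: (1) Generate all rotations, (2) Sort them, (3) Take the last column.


Rotations (sorted):
  0: $dddadd -> last char: d
  1: add$ddd -> last char: d
  2: d$dddad -> last char: d
  3: dadd$dd -> last char: d
  4: dd$ddda -> last char: a
  5: ddadd$d -> last char: d
  6: dddadd$ -> last char: $


BWT = ddddad$


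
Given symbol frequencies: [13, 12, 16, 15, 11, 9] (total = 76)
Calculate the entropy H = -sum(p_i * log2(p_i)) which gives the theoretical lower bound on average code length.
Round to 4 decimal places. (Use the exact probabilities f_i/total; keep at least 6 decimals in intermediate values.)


Per-symbol terms -p_i * log2(p_i) with p_i = f_i/76:
  p = 13/76 = 0.171053: log2(p) = -2.547488, -p*log2(p) = 0.435754
  p = 12/76 = 0.157895: log2(p) = -2.662965, -p*log2(p) = 0.420468
  p = 16/76 = 0.210526: log2(p) = -2.247928, -p*log2(p) = 0.473248
  p = 15/76 = 0.197368: log2(p) = -2.341037, -p*log2(p) = 0.462047
  p = 11/76 = 0.144737: log2(p) = -2.788496, -p*log2(p) = 0.403598
  p = 9/76 = 0.118421: log2(p) = -3.078003, -p*log2(p) = 0.364500
H = 0.435754 + 0.420468 + 0.473248 + 0.462047 + 0.403598 + 0.364500 = 2.559615

H = 2.5596 bits/symbol


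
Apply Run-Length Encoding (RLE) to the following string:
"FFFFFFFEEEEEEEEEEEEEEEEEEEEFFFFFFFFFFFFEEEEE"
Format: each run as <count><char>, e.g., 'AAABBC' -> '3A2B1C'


Scanning runs left to right:
  i=0: run of 'F' x 7 -> '7F'
  i=7: run of 'E' x 20 -> '20E'
  i=27: run of 'F' x 12 -> '12F'
  i=39: run of 'E' x 5 -> '5E'

RLE = 7F20E12F5E


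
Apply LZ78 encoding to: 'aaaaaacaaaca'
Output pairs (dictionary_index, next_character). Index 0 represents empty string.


LZ78 encoding steps:
Dictionary: {0: ''}
Step 1: w='' (idx 0), next='a' -> output (0, 'a'), add 'a' as idx 1
Step 2: w='a' (idx 1), next='a' -> output (1, 'a'), add 'aa' as idx 2
Step 3: w='aa' (idx 2), next='a' -> output (2, 'a'), add 'aaa' as idx 3
Step 4: w='' (idx 0), next='c' -> output (0, 'c'), add 'c' as idx 4
Step 5: w='aaa' (idx 3), next='c' -> output (3, 'c'), add 'aaac' as idx 5
Step 6: w='a' (idx 1), end of input -> output (1, '')


Encoded: [(0, 'a'), (1, 'a'), (2, 'a'), (0, 'c'), (3, 'c'), (1, '')]


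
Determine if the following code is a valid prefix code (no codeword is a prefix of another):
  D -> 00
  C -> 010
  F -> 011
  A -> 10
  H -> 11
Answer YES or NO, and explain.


Checking each pair (does one codeword prefix another?):
  D='00' vs C='010': no prefix
  D='00' vs F='011': no prefix
  D='00' vs A='10': no prefix
  D='00' vs H='11': no prefix
  C='010' vs D='00': no prefix
  C='010' vs F='011': no prefix
  C='010' vs A='10': no prefix
  C='010' vs H='11': no prefix
  F='011' vs D='00': no prefix
  F='011' vs C='010': no prefix
  F='011' vs A='10': no prefix
  F='011' vs H='11': no prefix
  A='10' vs D='00': no prefix
  A='10' vs C='010': no prefix
  A='10' vs F='011': no prefix
  A='10' vs H='11': no prefix
  H='11' vs D='00': no prefix
  H='11' vs C='010': no prefix
  H='11' vs F='011': no prefix
  H='11' vs A='10': no prefix
No violation found over all pairs.

YES -- this is a valid prefix code. No codeword is a prefix of any other codeword.


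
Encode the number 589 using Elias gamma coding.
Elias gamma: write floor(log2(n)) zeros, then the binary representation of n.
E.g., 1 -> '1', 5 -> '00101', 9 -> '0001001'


num_bits = floor(log2(589)) + 1 = 10
leading_zeros = num_bits - 1 = 9
binary(589) = 1001001101

Elias gamma(589) = '000000000' + '1001001101' = 0000000001001001101 (19 bits)


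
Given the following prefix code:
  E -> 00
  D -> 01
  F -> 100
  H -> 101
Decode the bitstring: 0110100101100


Decoding step by step:
Bits 01 -> D
Bits 101 -> H
Bits 00 -> E
Bits 101 -> H
Bits 100 -> F


Decoded message: DHEHF


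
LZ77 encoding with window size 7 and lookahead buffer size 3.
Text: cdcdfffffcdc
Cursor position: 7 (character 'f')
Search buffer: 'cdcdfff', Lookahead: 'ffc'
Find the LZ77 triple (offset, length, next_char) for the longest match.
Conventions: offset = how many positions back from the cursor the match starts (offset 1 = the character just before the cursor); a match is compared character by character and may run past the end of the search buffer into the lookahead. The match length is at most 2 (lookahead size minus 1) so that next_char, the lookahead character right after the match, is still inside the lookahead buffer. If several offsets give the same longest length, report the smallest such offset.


Try each offset into the search buffer:
  offset=1 (pos 6, char 'f'): match length 2
  offset=2 (pos 5, char 'f'): match length 2
  offset=3 (pos 4, char 'f'): match length 2
  offset=4 (pos 3, char 'd'): match length 0
  offset=5 (pos 2, char 'c'): match length 0
  offset=6 (pos 1, char 'd'): match length 0
  offset=7 (pos 0, char 'c'): match length 0
Longest match has length 2, found at offsets 1, 2, 3; take the smallest, offset 1.
next_char = character at position 7 + 2 = 9 -> 'c'

Best match: offset=1, length=2 (matching 'ff' starting at position 6)
LZ77 triple: (1, 2, 'c')


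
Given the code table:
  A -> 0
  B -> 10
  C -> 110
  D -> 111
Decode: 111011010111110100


Decoding:
111 -> D
0 -> A
110 -> C
10 -> B
111 -> D
110 -> C
10 -> B
0 -> A


Result: DACBDCBA


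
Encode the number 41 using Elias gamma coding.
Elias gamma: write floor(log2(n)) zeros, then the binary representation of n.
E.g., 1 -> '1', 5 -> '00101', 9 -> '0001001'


num_bits = floor(log2(41)) + 1 = 6
leading_zeros = num_bits - 1 = 5
binary(41) = 101001

Elias gamma(41) = '00000' + '101001' = 00000101001 (11 bits)


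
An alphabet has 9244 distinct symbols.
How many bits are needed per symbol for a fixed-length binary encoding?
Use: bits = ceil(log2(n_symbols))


log2(9244) = 13.1743
Bracket: 2^13 = 8192 < 9244 <= 2^14 = 16384
So ceil(log2(9244)) = 14

bits = ceil(log2(9244)) = ceil(13.1743) = 14 bits


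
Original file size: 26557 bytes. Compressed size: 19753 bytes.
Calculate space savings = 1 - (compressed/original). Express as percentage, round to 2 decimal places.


ratio = compressed/original = 19753/26557 = 0.743796
savings = 1 - ratio = 1 - 0.743796 = 0.256204
as a percentage: 0.256204 * 100 = 25.62%

Space savings = 1 - 19753/26557 = 25.62%


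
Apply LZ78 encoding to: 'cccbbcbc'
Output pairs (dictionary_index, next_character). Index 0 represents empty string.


LZ78 encoding steps:
Dictionary: {0: ''}
Step 1: w='' (idx 0), next='c' -> output (0, 'c'), add 'c' as idx 1
Step 2: w='c' (idx 1), next='c' -> output (1, 'c'), add 'cc' as idx 2
Step 3: w='' (idx 0), next='b' -> output (0, 'b'), add 'b' as idx 3
Step 4: w='b' (idx 3), next='c' -> output (3, 'c'), add 'bc' as idx 4
Step 5: w='bc' (idx 4), end of input -> output (4, '')


Encoded: [(0, 'c'), (1, 'c'), (0, 'b'), (3, 'c'), (4, '')]


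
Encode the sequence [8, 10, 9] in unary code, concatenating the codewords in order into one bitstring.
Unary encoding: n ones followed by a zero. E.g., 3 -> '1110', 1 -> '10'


Encode each number as n ones followed by a terminating 0:
  8 -> 111111110 (9 bits)
  10 -> 11111111110 (11 bits)
  9 -> 1111111110 (10 bits)
Total length = 9 + 11 + 10 = 30 bits.

Unary([8, 10, 9]) = 111111110111111111101111111110 (30 bits)


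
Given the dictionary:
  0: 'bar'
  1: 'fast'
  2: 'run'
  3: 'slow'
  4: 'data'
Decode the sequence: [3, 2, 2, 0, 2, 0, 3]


Look up each index in the dictionary:
  3 -> 'slow'
  2 -> 'run'
  2 -> 'run'
  0 -> 'bar'
  2 -> 'run'
  0 -> 'bar'
  3 -> 'slow'

Decoded: "slow run run bar run bar slow"


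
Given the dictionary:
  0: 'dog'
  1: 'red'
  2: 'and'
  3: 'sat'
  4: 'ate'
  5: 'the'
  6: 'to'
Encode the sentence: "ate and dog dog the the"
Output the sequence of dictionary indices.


Look up each word in the dictionary:
  'ate' -> 4
  'and' -> 2
  'dog' -> 0
  'dog' -> 0
  'the' -> 5
  'the' -> 5

Encoded: [4, 2, 0, 0, 5, 5]


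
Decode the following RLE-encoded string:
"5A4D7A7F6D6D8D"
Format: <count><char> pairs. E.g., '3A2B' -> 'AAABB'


Expanding each <count><char> pair:
  5A -> 'AAAAA'
  4D -> 'DDDD'
  7A -> 'AAAAAAA'
  7F -> 'FFFFFFF'
  6D -> 'DDDDDD'
  6D -> 'DDDDDD'
  8D -> 'DDDDDDDD'

Decoded = AAAAADDDDAAAAAAAFFFFFFFDDDDDDDDDDDDDDDDDDDD


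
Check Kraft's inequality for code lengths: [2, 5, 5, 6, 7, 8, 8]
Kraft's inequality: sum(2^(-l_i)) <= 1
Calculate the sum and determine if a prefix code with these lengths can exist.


Sum = 2^(-2) + 2^(-5) + 2^(-5) + 2^(-6) + 2^(-7) + 2^(-8) + 2^(-8)
    = 0.25 + 0.03125 + 0.03125 + 0.015625 + 0.0078125 + 0.00390625 + 0.00390625
    = 88/256 = 0.34375
Since 0.34375 <= 1, Kraft's inequality IS satisfied.
A prefix code with these lengths CAN exist.

Kraft sum = 0.34375. Satisfied.


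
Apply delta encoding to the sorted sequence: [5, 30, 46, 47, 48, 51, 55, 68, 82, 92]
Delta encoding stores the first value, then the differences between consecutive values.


First value: 5
Deltas:
  30 - 5 = 25
  46 - 30 = 16
  47 - 46 = 1
  48 - 47 = 1
  51 - 48 = 3
  55 - 51 = 4
  68 - 55 = 13
  82 - 68 = 14
  92 - 82 = 10


Delta encoded: [5, 25, 16, 1, 1, 3, 4, 13, 14, 10]


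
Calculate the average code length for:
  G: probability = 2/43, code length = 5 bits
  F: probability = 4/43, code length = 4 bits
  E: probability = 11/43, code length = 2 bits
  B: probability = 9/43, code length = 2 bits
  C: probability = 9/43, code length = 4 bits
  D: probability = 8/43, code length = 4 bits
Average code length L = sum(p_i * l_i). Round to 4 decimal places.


Weighted contributions p_i * l_i:
  G: (2/43) * 5 = 10/43
  F: (4/43) * 4 = 16/43
  E: (11/43) * 2 = 22/43
  B: (9/43) * 2 = 18/43
  C: (9/43) * 4 = 36/43
  D: (8/43) * 4 = 32/43
Sum = (10 + 16 + 22 + 18 + 36 + 32)/43 = 134/43

L = 134/43 = 3.1163 bits/symbol


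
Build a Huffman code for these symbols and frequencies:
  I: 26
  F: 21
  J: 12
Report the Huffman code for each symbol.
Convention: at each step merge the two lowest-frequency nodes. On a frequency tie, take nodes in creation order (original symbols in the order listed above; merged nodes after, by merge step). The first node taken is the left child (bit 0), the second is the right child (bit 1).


Huffman tree construction:
Step 1: Merge J(12) + F(21) = 33
Step 2: Merge I(26) + (J+F)(33) = 59
Read each symbol's code off the tree from the root (left child = 0, right child = 1).

Codes:
  I: 0 (length 1)
  F: 11 (length 2)
  J: 10 (length 2)
Average code length: 92/59 = 1.5593 bits/symbol


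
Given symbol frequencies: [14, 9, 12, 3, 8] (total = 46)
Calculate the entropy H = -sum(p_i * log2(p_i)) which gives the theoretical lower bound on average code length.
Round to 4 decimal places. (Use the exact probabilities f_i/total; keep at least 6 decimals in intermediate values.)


Per-symbol terms -p_i * log2(p_i) with p_i = f_i/46:
  p = 14/46 = 0.304348: log2(p) = -1.716207, -p*log2(p) = 0.522324
  p = 9/46 = 0.195652: log2(p) = -2.353637, -p*log2(p) = 0.460494
  p = 12/46 = 0.260870: log2(p) = -1.938599, -p*log2(p) = 0.505722
  p = 3/46 = 0.065217: log2(p) = -3.938599, -p*log2(p) = 0.256865
  p = 8/46 = 0.173913: log2(p) = -2.523562, -p*log2(p) = 0.438880
H = 0.522324 + 0.460494 + 0.505722 + 0.256865 + 0.438880 = 2.184285

H = 2.1843 bits/symbol


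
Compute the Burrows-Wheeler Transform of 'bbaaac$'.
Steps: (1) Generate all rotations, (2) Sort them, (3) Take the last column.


Rotations (sorted):
  0: $bbaaac -> last char: c
  1: aaac$bb -> last char: b
  2: aac$bba -> last char: a
  3: ac$bbaa -> last char: a
  4: baaac$b -> last char: b
  5: bbaaac$ -> last char: $
  6: c$bbaaa -> last char: a


BWT = cbaab$a


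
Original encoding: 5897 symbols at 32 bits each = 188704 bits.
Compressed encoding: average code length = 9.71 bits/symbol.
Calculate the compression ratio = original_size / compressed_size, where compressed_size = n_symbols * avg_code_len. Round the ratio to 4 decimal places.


original_size = n_symbols * orig_bits = 5897 * 32 = 188704 bits
compressed_size = n_symbols * avg_code_len = 5897 * 9.71 = 57259.87 bits
ratio = original_size / compressed_size = 188704 / 57259.87 = 3.2956

Compression ratio = 3.2956


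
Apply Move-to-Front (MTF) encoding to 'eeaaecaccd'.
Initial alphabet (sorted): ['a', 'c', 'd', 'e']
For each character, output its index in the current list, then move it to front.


MTF encoding:
'e': index 3 in ['a', 'c', 'd', 'e'] -> ['e', 'a', 'c', 'd']
'e': index 0 in ['e', 'a', 'c', 'd'] -> ['e', 'a', 'c', 'd']
'a': index 1 in ['e', 'a', 'c', 'd'] -> ['a', 'e', 'c', 'd']
'a': index 0 in ['a', 'e', 'c', 'd'] -> ['a', 'e', 'c', 'd']
'e': index 1 in ['a', 'e', 'c', 'd'] -> ['e', 'a', 'c', 'd']
'c': index 2 in ['e', 'a', 'c', 'd'] -> ['c', 'e', 'a', 'd']
'a': index 2 in ['c', 'e', 'a', 'd'] -> ['a', 'c', 'e', 'd']
'c': index 1 in ['a', 'c', 'e', 'd'] -> ['c', 'a', 'e', 'd']
'c': index 0 in ['c', 'a', 'e', 'd'] -> ['c', 'a', 'e', 'd']
'd': index 3 in ['c', 'a', 'e', 'd'] -> ['d', 'c', 'a', 'e']


Output: [3, 0, 1, 0, 1, 2, 2, 1, 0, 3]


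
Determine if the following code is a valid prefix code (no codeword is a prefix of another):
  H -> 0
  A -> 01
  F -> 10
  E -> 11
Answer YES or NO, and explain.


Checking each pair (does one codeword prefix another?):
  H='0' vs A='01': prefix -- VIOLATION

NO -- this is NOT a valid prefix code. H (0) is a prefix of A (01).


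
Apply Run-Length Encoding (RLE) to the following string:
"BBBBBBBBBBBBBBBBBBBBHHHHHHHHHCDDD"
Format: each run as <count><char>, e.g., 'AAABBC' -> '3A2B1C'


Scanning runs left to right:
  i=0: run of 'B' x 20 -> '20B'
  i=20: run of 'H' x 9 -> '9H'
  i=29: run of 'C' x 1 -> '1C'
  i=30: run of 'D' x 3 -> '3D'

RLE = 20B9H1C3D


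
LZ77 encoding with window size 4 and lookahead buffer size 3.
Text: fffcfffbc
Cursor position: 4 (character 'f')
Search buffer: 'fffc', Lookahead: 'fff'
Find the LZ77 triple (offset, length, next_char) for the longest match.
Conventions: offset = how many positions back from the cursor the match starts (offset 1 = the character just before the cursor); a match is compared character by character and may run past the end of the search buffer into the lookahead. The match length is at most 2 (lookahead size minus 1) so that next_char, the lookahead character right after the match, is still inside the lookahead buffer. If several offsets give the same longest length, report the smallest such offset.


Try each offset into the search buffer:
  offset=1 (pos 3, char 'c'): match length 0
  offset=2 (pos 2, char 'f'): match length 1
  offset=3 (pos 1, char 'f'): match length 2
  offset=4 (pos 0, char 'f'): match length 2
Longest match has length 2, found at offsets 3, 4; take the smallest, offset 3.
next_char = character at position 4 + 2 = 6 -> 'f'

Best match: offset=3, length=2 (matching 'ff' starting at position 1)
LZ77 triple: (3, 2, 'f')


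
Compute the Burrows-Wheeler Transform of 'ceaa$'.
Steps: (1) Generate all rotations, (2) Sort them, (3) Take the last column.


Rotations (sorted):
  0: $ceaa -> last char: a
  1: a$cea -> last char: a
  2: aa$ce -> last char: e
  3: ceaa$ -> last char: $
  4: eaa$c -> last char: c


BWT = aae$c


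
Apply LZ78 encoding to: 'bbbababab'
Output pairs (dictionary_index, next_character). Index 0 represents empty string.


LZ78 encoding steps:
Dictionary: {0: ''}
Step 1: w='' (idx 0), next='b' -> output (0, 'b'), add 'b' as idx 1
Step 2: w='b' (idx 1), next='b' -> output (1, 'b'), add 'bb' as idx 2
Step 3: w='' (idx 0), next='a' -> output (0, 'a'), add 'a' as idx 3
Step 4: w='b' (idx 1), next='a' -> output (1, 'a'), add 'ba' as idx 4
Step 5: w='ba' (idx 4), next='b' -> output (4, 'b'), add 'bab' as idx 5


Encoded: [(0, 'b'), (1, 'b'), (0, 'a'), (1, 'a'), (4, 'b')]


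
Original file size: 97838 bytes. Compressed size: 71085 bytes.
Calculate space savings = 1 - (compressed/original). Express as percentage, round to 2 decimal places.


ratio = compressed/original = 71085/97838 = 0.726558
savings = 1 - ratio = 1 - 0.726558 = 0.273442
as a percentage: 0.273442 * 100 = 27.34%

Space savings = 1 - 71085/97838 = 27.34%


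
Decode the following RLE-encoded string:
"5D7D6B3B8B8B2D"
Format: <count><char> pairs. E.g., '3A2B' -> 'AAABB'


Expanding each <count><char> pair:
  5D -> 'DDDDD'
  7D -> 'DDDDDDD'
  6B -> 'BBBBBB'
  3B -> 'BBB'
  8B -> 'BBBBBBBB'
  8B -> 'BBBBBBBB'
  2D -> 'DD'

Decoded = DDDDDDDDDDDDBBBBBBBBBBBBBBBBBBBBBBBBBDD


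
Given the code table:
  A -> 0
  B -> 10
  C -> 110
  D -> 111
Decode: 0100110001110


Decoding:
0 -> A
10 -> B
0 -> A
110 -> C
0 -> A
0 -> A
111 -> D
0 -> A


Result: ABACAADA


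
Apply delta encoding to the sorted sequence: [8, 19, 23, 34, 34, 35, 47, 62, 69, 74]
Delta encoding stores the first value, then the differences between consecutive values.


First value: 8
Deltas:
  19 - 8 = 11
  23 - 19 = 4
  34 - 23 = 11
  34 - 34 = 0
  35 - 34 = 1
  47 - 35 = 12
  62 - 47 = 15
  69 - 62 = 7
  74 - 69 = 5


Delta encoded: [8, 11, 4, 11, 0, 1, 12, 15, 7, 5]


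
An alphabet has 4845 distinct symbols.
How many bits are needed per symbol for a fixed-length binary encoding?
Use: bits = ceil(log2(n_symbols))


log2(4845) = 12.2423
Bracket: 2^12 = 4096 < 4845 <= 2^13 = 8192
So ceil(log2(4845)) = 13

bits = ceil(log2(4845)) = ceil(12.2423) = 13 bits


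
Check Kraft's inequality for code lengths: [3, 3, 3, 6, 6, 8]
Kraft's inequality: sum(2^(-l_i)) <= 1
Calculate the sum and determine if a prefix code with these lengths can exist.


Sum = 2^(-3) + 2^(-3) + 2^(-3) + 2^(-6) + 2^(-6) + 2^(-8)
    = 0.125 + 0.125 + 0.125 + 0.015625 + 0.015625 + 0.00390625
    = 105/256 = 0.41015625
Since 0.41015625 <= 1, Kraft's inequality IS satisfied.
A prefix code with these lengths CAN exist.

Kraft sum = 0.41015625. Satisfied.


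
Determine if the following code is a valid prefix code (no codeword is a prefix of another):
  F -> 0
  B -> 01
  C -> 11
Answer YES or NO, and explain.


Checking each pair (does one codeword prefix another?):
  F='0' vs B='01': prefix -- VIOLATION

NO -- this is NOT a valid prefix code. F (0) is a prefix of B (01).


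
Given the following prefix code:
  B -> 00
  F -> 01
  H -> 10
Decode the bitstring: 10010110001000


Decoding step by step:
Bits 10 -> H
Bits 01 -> F
Bits 01 -> F
Bits 10 -> H
Bits 00 -> B
Bits 10 -> H
Bits 00 -> B


Decoded message: HFFHBHB


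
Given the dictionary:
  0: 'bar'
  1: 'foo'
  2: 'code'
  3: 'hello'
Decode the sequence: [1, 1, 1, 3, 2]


Look up each index in the dictionary:
  1 -> 'foo'
  1 -> 'foo'
  1 -> 'foo'
  3 -> 'hello'
  2 -> 'code'

Decoded: "foo foo foo hello code"


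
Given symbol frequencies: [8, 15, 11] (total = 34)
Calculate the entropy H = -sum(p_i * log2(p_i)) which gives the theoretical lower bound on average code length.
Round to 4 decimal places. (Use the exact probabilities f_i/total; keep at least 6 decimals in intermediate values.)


Per-symbol terms -p_i * log2(p_i) with p_i = f_i/34:
  p = 8/34 = 0.235294: log2(p) = -2.087463, -p*log2(p) = 0.491168
  p = 15/34 = 0.441176: log2(p) = -1.180572, -p*log2(p) = 0.520841
  p = 11/34 = 0.323529: log2(p) = -1.628031, -p*log2(p) = 0.526716
H = 0.491168 + 0.520841 + 0.526716 = 1.538725

H = 1.5387 bits/symbol


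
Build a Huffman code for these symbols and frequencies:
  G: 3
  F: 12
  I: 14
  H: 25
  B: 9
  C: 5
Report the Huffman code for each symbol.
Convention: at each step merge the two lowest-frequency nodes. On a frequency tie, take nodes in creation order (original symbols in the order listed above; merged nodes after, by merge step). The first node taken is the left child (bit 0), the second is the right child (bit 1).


Huffman tree construction:
Step 1: Merge G(3) + C(5) = 8
Step 2: Merge (G+C)(8) + B(9) = 17
Step 3: Merge F(12) + I(14) = 26
Step 4: Merge ((G+C)+B)(17) + H(25) = 42
Step 5: Merge (F+I)(26) + (((G+C)+B)+H)(42) = 68
Read each symbol's code off the tree from the root (left child = 0, right child = 1).

Codes:
  G: 1000 (length 4)
  F: 00 (length 2)
  I: 01 (length 2)
  H: 11 (length 2)
  B: 101 (length 3)
  C: 1001 (length 4)
Average code length: 161/68 = 2.3676 bits/symbol


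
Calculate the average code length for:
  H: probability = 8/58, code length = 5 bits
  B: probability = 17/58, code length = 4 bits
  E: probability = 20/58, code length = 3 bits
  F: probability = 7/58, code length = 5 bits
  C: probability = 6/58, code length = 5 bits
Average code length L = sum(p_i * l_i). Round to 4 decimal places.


Weighted contributions p_i * l_i:
  H: (8/58) * 5 = 40/58
  B: (17/58) * 4 = 68/58
  E: (20/58) * 3 = 60/58
  F: (7/58) * 5 = 35/58
  C: (6/58) * 5 = 30/58
Sum = (40 + 68 + 60 + 35 + 30)/58 = 233/58

L = 233/58 = 4.0172 bits/symbol


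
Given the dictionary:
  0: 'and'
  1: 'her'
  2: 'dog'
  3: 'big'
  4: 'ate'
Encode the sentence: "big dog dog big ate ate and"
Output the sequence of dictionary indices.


Look up each word in the dictionary:
  'big' -> 3
  'dog' -> 2
  'dog' -> 2
  'big' -> 3
  'ate' -> 4
  'ate' -> 4
  'and' -> 0

Encoded: [3, 2, 2, 3, 4, 4, 0]


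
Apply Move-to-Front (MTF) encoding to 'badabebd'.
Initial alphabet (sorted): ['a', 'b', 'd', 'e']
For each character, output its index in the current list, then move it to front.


MTF encoding:
'b': index 1 in ['a', 'b', 'd', 'e'] -> ['b', 'a', 'd', 'e']
'a': index 1 in ['b', 'a', 'd', 'e'] -> ['a', 'b', 'd', 'e']
'd': index 2 in ['a', 'b', 'd', 'e'] -> ['d', 'a', 'b', 'e']
'a': index 1 in ['d', 'a', 'b', 'e'] -> ['a', 'd', 'b', 'e']
'b': index 2 in ['a', 'd', 'b', 'e'] -> ['b', 'a', 'd', 'e']
'e': index 3 in ['b', 'a', 'd', 'e'] -> ['e', 'b', 'a', 'd']
'b': index 1 in ['e', 'b', 'a', 'd'] -> ['b', 'e', 'a', 'd']
'd': index 3 in ['b', 'e', 'a', 'd'] -> ['d', 'b', 'e', 'a']


Output: [1, 1, 2, 1, 2, 3, 1, 3]


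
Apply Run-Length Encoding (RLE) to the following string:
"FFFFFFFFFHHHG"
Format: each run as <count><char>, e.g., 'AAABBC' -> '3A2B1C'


Scanning runs left to right:
  i=0: run of 'F' x 9 -> '9F'
  i=9: run of 'H' x 3 -> '3H'
  i=12: run of 'G' x 1 -> '1G'

RLE = 9F3H1G


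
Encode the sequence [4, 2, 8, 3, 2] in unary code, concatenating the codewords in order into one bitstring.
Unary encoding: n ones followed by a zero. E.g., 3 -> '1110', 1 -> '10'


Encode each number as n ones followed by a terminating 0:
  4 -> 11110 (5 bits)
  2 -> 110 (3 bits)
  8 -> 111111110 (9 bits)
  3 -> 1110 (4 bits)
  2 -> 110 (3 bits)
Total length = 5 + 3 + 9 + 4 + 3 = 24 bits.

Unary([4, 2, 8, 3, 2]) = 111101101111111101110110 (24 bits)


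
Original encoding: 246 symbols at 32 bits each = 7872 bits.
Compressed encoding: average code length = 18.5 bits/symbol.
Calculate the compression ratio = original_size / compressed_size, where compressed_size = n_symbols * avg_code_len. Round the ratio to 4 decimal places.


original_size = n_symbols * orig_bits = 246 * 32 = 7872 bits
compressed_size = n_symbols * avg_code_len = 246 * 18.5 = 4551.0 bits
ratio = original_size / compressed_size = 7872 / 4551.0 = 1.7297

Compression ratio = 1.7297


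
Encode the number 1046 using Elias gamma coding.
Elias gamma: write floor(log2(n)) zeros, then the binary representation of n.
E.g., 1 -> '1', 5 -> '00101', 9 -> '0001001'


num_bits = floor(log2(1046)) + 1 = 11
leading_zeros = num_bits - 1 = 10
binary(1046) = 10000010110

Elias gamma(1046) = '0000000000' + '10000010110' = 000000000010000010110 (21 bits)


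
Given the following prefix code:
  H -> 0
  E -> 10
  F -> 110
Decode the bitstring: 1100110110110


Decoding step by step:
Bits 110 -> F
Bits 0 -> H
Bits 110 -> F
Bits 110 -> F
Bits 110 -> F


Decoded message: FHFFF


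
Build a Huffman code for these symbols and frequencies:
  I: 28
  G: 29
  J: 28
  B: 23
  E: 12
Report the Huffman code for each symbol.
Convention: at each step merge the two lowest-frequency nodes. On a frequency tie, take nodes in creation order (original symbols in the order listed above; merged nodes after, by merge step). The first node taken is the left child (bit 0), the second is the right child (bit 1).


Huffman tree construction:
Step 1: Merge E(12) + B(23) = 35
Step 2: Merge I(28) + J(28) = 56
Step 3: Merge G(29) + (E+B)(35) = 64
Step 4: Merge (I+J)(56) + (G+(E+B))(64) = 120
Read each symbol's code off the tree from the root (left child = 0, right child = 1).

Codes:
  I: 00 (length 2)
  G: 10 (length 2)
  J: 01 (length 2)
  B: 111 (length 3)
  E: 110 (length 3)
Average code length: 275/120 = 2.2917 bits/symbol
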